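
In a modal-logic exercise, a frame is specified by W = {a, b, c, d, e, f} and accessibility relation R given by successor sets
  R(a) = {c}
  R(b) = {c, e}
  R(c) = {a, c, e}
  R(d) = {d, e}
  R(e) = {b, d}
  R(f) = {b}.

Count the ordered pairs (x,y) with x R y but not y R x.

3

Enumerating: (b,c), (c,e), (f,b).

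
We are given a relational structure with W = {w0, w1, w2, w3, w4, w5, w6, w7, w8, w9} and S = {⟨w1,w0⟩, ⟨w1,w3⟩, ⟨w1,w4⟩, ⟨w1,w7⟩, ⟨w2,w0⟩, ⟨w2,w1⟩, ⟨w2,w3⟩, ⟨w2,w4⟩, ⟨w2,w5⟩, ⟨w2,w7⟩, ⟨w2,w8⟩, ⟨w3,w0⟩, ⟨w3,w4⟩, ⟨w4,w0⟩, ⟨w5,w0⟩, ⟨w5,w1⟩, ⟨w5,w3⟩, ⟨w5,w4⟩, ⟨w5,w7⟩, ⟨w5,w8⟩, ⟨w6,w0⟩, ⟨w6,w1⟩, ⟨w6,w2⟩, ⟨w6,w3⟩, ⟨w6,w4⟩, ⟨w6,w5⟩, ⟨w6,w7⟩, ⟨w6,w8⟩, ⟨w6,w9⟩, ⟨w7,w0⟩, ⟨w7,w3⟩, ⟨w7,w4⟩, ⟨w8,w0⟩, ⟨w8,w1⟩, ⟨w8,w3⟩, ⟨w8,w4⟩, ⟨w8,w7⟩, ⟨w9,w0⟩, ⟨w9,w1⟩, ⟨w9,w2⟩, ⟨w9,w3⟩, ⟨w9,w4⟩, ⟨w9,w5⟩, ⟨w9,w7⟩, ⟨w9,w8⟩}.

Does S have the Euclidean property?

No

Euclidean: no — w1 S w0 and w1 S w3, but not w0 S w3.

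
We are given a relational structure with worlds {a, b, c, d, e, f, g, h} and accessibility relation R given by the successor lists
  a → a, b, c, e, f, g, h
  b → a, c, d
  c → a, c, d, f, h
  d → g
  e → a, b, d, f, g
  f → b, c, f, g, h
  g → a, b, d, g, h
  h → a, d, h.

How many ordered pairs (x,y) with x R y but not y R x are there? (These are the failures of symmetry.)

Enumerating: (a,f), (b,c), (b,d), (c,d), (c,h), (e,b), (e,d), (e,f), (e,g), (f,b), (f,g), (f,h), (g,b), (g,h), (h,d).

15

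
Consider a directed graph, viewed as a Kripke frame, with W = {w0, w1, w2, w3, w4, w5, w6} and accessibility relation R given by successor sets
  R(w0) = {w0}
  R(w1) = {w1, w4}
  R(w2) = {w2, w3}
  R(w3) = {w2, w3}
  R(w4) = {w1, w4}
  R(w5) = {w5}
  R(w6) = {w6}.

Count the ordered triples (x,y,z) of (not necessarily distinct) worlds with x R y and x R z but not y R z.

0

R is Euclidean; there are no such tuples.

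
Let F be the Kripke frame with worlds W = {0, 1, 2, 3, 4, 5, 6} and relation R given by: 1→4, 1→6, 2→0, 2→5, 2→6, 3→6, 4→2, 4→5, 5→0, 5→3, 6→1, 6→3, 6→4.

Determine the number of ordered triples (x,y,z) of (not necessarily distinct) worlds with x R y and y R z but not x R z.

20

Enumerating: (1,4,2), (1,4,5), (1,6,1), (1,6,3), (2,5,3), (2,6,1), (2,6,3), (2,6,4), (3,6,1), (3,6,3), (3,6,4), (4,2,0), … and 8 more.
Total: 20.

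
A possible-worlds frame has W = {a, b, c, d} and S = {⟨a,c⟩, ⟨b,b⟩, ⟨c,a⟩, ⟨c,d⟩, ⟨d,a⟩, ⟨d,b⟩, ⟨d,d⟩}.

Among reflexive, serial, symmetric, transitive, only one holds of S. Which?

Reflexive: no — a is not related to itself.
Serial: yes — every world has a successor (e.g. a S c).
Symmetric: no — c S d but not d S c.
Transitive: no — a S c and c S d, but not a S d.
Only serial holds.

serial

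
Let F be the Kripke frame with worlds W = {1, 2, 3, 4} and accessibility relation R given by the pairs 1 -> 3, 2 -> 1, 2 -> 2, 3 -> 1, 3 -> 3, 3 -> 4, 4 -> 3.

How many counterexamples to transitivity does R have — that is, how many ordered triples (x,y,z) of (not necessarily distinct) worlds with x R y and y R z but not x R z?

Enumerating: (1,3,1), (1,3,4), (2,1,3), (4,3,1), (4,3,4).

5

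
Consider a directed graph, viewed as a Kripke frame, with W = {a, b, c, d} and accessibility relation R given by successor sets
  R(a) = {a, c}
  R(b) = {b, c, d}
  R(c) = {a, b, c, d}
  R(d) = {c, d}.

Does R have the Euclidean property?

Euclidean: no — c R a and c R b, but not a R b.

No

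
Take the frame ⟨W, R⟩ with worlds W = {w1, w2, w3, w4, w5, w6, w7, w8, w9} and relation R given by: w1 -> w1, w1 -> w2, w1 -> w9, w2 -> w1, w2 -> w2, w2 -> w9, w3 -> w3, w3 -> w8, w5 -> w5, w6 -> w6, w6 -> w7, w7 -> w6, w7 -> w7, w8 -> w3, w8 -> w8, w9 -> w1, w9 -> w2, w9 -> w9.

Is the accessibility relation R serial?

No

Serial: no — w4 has no R-successor.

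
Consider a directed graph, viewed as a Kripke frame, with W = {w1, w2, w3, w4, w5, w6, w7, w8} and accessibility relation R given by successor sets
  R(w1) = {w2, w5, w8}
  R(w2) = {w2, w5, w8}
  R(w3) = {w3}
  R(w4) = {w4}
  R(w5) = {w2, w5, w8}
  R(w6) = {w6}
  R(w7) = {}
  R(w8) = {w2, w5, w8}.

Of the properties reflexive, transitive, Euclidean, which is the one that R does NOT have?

Reflexive: no — w1 is not related to itself.
Transitive: yes — every two-step R-path is closed by a direct edge.
Euclidean: yes — any two successors of a common world are R-related.
Only reflexive fails.

reflexive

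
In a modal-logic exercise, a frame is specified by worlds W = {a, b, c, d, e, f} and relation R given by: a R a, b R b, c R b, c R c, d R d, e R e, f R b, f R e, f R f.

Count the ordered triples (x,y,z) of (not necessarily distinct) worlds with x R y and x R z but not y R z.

5

Enumerating: (c,b,c), (f,b,e), (f,b,f), (f,e,b), (f,e,f).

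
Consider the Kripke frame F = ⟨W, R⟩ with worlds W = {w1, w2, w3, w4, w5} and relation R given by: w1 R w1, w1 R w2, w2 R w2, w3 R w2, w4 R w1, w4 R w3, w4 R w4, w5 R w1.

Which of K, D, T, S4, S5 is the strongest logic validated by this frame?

D

Serial (axiom D): yes — every world has a successor (e.g. w1 R w1).
Reflexive (axiom T): no — w3 is not related to itself.
Transitive (axiom 4): no — w4 R w1 and w1 R w2, but not w4 R w2.
Euclidean (axiom 5): no — w4 R w1 and w4 R w3, but not w1 R w3.
So F validates K, D; T would additionally require R to be reflexive. The strongest is D.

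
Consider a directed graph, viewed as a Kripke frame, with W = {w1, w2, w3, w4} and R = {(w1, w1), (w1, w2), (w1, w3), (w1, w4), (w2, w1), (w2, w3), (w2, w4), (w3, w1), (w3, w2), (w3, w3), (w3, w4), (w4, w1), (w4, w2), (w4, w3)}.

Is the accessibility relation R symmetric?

Symmetric: yes — every pair in R has its reverse in R.

Yes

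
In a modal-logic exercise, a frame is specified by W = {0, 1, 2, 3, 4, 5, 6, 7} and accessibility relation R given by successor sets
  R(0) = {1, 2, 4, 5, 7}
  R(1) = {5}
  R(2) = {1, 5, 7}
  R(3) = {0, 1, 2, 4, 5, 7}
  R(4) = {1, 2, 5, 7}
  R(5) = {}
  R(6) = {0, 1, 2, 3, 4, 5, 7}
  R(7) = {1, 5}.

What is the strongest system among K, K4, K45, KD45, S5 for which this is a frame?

Transitive (axiom 4): yes — every two-step R-path is closed by a direct edge.
Euclidean (axiom 5): no — 0 R 1 and 0 R 2, but not 1 R 2.
Serial (axiom D): no — 5 has no R-successor.
Reflexive (axiom T): no — 0 is not related to itself.
So F validates K, K4; K45 would additionally require R to be Euclidean. The strongest is K4.

K4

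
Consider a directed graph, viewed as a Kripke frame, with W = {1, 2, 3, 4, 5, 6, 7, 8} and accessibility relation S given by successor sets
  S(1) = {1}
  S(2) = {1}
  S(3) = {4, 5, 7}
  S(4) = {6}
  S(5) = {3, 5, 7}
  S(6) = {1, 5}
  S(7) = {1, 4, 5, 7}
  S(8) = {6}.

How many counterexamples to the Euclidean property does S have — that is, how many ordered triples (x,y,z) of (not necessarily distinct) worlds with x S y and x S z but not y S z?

Enumerating: (3,4,4), (3,4,5), (3,4,7), (3,5,4), (4,6,6), (5,3,3), (5,7,3), (6,1,5), (6,5,1), (7,1,4), (7,1,5), (7,1,7), … and 7 more.
Total: 19.

19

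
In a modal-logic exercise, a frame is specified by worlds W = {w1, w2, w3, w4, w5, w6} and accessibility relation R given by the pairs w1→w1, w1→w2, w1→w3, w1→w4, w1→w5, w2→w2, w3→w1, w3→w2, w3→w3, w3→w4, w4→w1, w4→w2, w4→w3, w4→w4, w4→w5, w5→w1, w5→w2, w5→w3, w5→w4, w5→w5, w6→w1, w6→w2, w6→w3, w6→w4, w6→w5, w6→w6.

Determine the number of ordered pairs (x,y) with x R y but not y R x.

10

Enumerating: (w1,w2), (w3,w2), (w4,w2), (w5,w2), (w5,w3), (w6,w1), (w6,w2), (w6,w3), (w6,w4), (w6,w5).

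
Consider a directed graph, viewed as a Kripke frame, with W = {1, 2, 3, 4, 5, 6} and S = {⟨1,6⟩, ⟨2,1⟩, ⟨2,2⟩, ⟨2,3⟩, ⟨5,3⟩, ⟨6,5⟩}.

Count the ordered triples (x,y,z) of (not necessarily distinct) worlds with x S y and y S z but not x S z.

3

Enumerating: (1,6,5), (2,1,6), (6,5,3).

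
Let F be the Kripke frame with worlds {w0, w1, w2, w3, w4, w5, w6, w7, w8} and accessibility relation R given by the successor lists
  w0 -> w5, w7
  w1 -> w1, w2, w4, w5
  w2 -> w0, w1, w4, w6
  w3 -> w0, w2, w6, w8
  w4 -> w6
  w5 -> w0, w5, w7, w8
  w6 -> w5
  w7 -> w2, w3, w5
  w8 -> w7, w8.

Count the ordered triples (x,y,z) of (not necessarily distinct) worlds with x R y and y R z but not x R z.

40

Enumerating: (w0,w5,w0), (w0,w5,w8), (w0,w7,w2), (w0,w7,w3), (w1,w2,w0), (w1,w2,w6), (w1,w4,w6), (w1,w5,w0), (w1,w5,w7), (w1,w5,w8), (w2,w0,w5), (w2,w0,w7), … and 28 more.
Total: 40.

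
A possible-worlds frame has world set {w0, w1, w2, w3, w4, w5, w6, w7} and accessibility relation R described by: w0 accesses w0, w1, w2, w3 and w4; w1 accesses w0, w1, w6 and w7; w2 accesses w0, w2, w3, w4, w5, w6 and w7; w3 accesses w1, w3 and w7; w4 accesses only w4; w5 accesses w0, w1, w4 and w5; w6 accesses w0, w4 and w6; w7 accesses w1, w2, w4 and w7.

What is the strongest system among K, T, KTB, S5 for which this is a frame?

T

Reflexive (axiom T): yes — every world is R-related to itself.
Symmetric (axiom B): no — w0 R w3 but not w3 R w0.
Euclidean (axiom 5): no — w0 R w1 and w0 R w2, but not w1 R w2.
So F validates K, T; KTB would additionally require R to be symmetric. The strongest is T.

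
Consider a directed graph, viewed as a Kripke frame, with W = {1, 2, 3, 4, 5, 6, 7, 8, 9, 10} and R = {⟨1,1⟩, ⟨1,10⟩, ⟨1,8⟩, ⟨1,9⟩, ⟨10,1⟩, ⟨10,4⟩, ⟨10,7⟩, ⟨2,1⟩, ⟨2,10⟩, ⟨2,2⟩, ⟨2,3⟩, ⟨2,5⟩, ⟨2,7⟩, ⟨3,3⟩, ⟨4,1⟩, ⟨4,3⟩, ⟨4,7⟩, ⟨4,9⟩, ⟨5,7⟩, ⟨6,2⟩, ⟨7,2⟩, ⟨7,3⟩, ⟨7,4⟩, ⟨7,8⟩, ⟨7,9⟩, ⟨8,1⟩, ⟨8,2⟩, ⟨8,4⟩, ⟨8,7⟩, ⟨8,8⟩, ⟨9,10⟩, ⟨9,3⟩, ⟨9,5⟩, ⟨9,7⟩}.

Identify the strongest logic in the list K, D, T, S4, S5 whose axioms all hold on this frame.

Serial (axiom D): yes — every world has a successor (e.g. 1 R 1).
Reflexive (axiom T): no — 4 is not related to itself.
Transitive (axiom 4): no — 1 R 10 and 10 R 4, but not 1 R 4.
Euclidean (axiom 5): no — 1 R 10 and 1 R 8, but not 10 R 8.
So F validates K, D; T would additionally require R to be reflexive. The strongest is D.

D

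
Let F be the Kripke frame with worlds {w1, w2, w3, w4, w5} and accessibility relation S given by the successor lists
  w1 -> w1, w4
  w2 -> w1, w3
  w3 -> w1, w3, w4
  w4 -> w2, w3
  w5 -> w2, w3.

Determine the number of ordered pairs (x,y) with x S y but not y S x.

Enumerating: (w1,w4), (w2,w1), (w2,w3), (w3,w1), (w4,w2), (w5,w2), (w5,w3).

7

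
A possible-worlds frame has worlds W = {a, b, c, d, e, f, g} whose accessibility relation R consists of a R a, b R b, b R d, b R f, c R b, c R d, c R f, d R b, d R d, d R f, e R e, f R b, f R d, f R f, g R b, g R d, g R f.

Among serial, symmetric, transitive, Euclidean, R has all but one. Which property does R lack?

Serial: yes — every world has a successor (e.g. a R a).
Symmetric: no — c R b but not b R c.
Transitive: yes — every two-step R-path is closed by a direct edge.
Euclidean: yes — any two successors of a common world are R-related.
Only symmetric fails.

symmetric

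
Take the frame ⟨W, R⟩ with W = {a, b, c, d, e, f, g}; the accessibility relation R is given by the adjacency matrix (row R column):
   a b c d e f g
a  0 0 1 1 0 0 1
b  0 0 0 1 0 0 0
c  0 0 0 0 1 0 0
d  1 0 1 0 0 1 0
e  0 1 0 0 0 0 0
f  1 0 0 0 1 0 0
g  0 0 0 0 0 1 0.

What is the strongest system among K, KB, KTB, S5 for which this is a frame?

K

Symmetric (axiom B): no — a R c but not c R a.
Reflexive (axiom T): no — a is not related to itself.
Euclidean (axiom 5): no — a R c and a R d, but not c R d.
So F validates K; KB would additionally require R to be symmetric. The strongest is K.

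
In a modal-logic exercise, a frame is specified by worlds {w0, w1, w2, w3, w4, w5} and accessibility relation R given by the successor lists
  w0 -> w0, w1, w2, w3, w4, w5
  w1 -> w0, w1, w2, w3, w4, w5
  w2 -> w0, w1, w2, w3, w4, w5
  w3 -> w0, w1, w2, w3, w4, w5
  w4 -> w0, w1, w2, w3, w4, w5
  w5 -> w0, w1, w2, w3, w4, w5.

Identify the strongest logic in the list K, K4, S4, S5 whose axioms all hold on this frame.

S5

Transitive (axiom 4): yes — every two-step R-path is closed by a direct edge.
Reflexive (axiom T): yes — every world is R-related to itself.
Euclidean (axiom 5): yes — any two successors of a common world are R-related.
So F validates K, K4, S4, S5. The strongest is S5.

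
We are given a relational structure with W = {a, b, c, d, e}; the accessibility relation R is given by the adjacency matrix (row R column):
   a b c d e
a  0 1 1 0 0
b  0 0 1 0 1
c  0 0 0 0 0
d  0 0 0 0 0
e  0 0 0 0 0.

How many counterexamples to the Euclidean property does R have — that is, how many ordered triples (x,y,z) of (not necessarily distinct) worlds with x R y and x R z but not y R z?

7

Enumerating: (a,b,b), (a,c,b), (a,c,c), (b,c,c), (b,c,e), (b,e,c), (b,e,e).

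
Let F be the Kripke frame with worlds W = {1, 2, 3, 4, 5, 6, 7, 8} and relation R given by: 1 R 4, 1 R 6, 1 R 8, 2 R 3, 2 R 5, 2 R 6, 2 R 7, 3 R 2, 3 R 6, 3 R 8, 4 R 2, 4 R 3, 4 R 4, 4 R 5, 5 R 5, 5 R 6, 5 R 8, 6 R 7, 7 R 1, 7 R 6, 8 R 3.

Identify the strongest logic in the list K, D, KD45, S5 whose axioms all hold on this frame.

Serial (axiom D): yes — every world has a successor (e.g. 1 R 4).
Euclidean (axiom 5): no — 1 R 4 and 1 R 6, but not 4 R 6.
Transitive (axiom 4): no — 1 R 4 and 4 R 2, but not 1 R 2.
Reflexive (axiom T): no — 1 is not related to itself.
So F validates K, D; KD45 would additionally require R to be Euclidean and transitive. The strongest is D.

D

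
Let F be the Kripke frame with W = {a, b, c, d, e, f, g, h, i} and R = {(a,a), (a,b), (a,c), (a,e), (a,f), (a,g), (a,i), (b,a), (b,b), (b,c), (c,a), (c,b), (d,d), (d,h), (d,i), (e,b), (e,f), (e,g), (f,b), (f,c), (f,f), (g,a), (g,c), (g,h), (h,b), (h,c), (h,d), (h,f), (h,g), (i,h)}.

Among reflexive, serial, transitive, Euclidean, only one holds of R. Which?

Reflexive: no — c is not related to itself.
Serial: yes — every world has a successor (e.g. a R a).
Transitive: no — a R g and g R h, but not a R h.
Euclidean: no — a R b and a R e, but not b R e.
Only serial holds.

serial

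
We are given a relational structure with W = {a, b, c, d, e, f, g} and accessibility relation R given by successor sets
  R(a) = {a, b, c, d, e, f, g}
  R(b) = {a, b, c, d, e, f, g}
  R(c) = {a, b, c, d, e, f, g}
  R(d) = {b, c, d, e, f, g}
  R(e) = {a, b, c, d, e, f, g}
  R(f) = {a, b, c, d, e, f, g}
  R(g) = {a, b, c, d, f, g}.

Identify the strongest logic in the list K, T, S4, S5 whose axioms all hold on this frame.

Reflexive (axiom T): yes — every world is R-related to itself.
Transitive (axiom 4): no — d R b and b R a, but not d R a.
Euclidean (axiom 5): no — a R g and a R e, but not g R e.
So F validates K, T; S4 would additionally require R to be transitive. The strongest is T.

T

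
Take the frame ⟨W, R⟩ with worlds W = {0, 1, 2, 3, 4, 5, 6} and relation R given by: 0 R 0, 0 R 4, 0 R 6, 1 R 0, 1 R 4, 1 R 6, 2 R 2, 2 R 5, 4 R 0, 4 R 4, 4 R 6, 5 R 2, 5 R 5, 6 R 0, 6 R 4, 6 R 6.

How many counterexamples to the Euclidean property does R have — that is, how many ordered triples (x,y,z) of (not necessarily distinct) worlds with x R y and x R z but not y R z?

R is Euclidean; there are no such tuples.

0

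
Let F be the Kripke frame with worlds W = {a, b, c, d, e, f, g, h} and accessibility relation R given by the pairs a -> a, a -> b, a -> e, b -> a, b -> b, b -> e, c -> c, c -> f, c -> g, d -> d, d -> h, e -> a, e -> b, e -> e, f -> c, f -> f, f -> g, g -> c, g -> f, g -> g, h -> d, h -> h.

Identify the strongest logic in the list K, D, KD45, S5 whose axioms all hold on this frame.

Serial (axiom D): yes — every world has a successor (e.g. a R a).
Euclidean (axiom 5): yes — any two successors of a common world are R-related.
Transitive (axiom 4): yes — every two-step R-path is closed by a direct edge.
Reflexive (axiom T): yes — every world is R-related to itself.
So F validates K, D, KD45, S5. The strongest is S5.

S5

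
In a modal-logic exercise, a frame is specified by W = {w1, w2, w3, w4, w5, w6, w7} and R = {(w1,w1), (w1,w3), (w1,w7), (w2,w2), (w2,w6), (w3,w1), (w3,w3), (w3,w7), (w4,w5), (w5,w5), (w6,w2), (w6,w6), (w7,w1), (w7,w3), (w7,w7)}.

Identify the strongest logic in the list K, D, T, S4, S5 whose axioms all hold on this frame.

D

Serial (axiom D): yes — every world has a successor (e.g. w1 R w1).
Reflexive (axiom T): no — w4 is not related to itself.
Transitive (axiom 4): yes — every two-step R-path is closed by a direct edge.
Euclidean (axiom 5): yes — any two successors of a common world are R-related.
So F validates K, D; T would additionally require R to be reflexive. The strongest is D.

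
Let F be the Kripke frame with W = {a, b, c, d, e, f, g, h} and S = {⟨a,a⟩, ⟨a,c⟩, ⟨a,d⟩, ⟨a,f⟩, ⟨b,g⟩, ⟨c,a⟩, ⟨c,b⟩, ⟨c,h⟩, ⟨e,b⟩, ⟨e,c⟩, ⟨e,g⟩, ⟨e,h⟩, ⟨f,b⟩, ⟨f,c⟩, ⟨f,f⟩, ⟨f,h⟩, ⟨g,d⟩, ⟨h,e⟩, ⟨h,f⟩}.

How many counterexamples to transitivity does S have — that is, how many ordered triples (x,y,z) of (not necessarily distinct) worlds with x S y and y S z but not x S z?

Enumerating: (a,c,b), (a,c,h), (a,f,b), (a,f,h), (b,g,d), (c,a,c), (c,a,d), (c,a,f), (c,b,g), (c,h,e), (c,h,f), (e,c,a), … and 13 more.
Total: 25.

25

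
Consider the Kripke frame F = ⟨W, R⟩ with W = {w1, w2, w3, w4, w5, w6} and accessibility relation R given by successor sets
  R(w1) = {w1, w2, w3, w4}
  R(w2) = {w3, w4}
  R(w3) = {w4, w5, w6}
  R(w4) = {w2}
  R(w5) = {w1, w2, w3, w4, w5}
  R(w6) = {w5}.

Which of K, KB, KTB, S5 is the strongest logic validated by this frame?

K

Symmetric (axiom B): no — w1 R w2 but not w2 R w1.
Reflexive (axiom T): no — w2 is not related to itself.
Euclidean (axiom 5): no — w1 R w3 and w1 R w2, but not w3 R w2.
So F validates K; KB would additionally require R to be symmetric. The strongest is K.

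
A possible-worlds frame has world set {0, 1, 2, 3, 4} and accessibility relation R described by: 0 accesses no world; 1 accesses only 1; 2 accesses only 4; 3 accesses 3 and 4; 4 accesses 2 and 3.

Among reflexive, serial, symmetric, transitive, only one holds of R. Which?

symmetric

Reflexive: no — 0 is not related to itself.
Serial: no — 0 has no R-successor.
Symmetric: yes — every pair in R has its reverse in R.
Transitive: no — 2 R 4 and 4 R 3, but not 2 R 3.
Only symmetric holds.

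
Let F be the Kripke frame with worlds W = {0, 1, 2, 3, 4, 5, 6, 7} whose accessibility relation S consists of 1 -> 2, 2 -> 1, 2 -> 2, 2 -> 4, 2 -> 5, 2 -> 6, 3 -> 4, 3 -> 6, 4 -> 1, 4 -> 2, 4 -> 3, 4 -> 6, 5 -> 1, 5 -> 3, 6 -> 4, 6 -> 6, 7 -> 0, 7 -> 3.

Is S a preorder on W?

Reflexive: no — 0 is not related to itself.
Transitive: no — 1 S 2 and 2 S 4, but not 1 S 4.
So S is not a preorder.

No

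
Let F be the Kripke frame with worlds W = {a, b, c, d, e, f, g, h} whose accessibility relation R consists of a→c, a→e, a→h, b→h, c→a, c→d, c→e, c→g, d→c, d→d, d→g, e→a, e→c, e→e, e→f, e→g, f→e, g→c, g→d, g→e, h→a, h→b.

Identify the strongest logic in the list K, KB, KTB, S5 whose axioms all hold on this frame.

KB

Symmetric (axiom B): yes — every pair in R has its reverse in R.
Reflexive (axiom T): no — a is not related to itself.
Euclidean (axiom 5): no — a R c and a R h, but not c R h.
So F validates K, KB; KTB would additionally require R to be reflexive. The strongest is KB.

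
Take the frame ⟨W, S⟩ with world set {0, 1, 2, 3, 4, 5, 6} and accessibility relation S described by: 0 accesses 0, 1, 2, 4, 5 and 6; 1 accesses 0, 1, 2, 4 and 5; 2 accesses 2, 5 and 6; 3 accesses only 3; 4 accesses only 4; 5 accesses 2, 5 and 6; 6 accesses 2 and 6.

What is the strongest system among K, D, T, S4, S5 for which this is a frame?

T

Serial (axiom D): yes — every world has a successor (e.g. 0 S 0).
Reflexive (axiom T): yes — every world is S-related to itself.
Transitive (axiom 4): no — 1 S 0 and 0 S 6, but not 1 S 6.
Euclidean (axiom 5): no — 0 S 1 and 0 S 6, but not 1 S 6.
So F validates K, D, T; S4 would additionally require S to be transitive. The strongest is T.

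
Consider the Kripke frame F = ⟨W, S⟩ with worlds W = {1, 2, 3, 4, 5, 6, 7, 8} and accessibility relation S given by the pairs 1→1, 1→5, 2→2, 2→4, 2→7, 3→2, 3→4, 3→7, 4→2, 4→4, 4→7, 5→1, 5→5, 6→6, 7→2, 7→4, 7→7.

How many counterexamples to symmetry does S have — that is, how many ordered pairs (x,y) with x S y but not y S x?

3

Enumerating: (3,2), (3,4), (3,7).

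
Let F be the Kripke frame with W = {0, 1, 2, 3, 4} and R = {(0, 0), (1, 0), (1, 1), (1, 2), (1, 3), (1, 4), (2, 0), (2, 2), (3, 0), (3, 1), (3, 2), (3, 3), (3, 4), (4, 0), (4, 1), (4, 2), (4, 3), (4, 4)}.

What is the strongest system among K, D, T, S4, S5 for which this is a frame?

S4

Serial (axiom D): yes — every world has a successor (e.g. 0 R 0).
Reflexive (axiom T): yes — every world is R-related to itself.
Transitive (axiom 4): yes — every two-step R-path is closed by a direct edge.
Euclidean (axiom 5): no — 1 R 0 and 1 R 2, but not 0 R 2.
So F validates K, D, T, S4; S5 would additionally require R to be Euclidean. The strongest is S4.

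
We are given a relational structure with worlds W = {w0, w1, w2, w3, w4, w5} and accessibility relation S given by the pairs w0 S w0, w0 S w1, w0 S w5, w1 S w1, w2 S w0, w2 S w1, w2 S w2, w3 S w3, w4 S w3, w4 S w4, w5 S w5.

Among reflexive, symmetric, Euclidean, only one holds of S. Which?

reflexive

Reflexive: yes — every world is S-related to itself.
Symmetric: no — w0 S w1 but not w1 S w0.
Euclidean: no — w0 S w1 and w0 S w5, but not w1 S w5.
Only reflexive holds.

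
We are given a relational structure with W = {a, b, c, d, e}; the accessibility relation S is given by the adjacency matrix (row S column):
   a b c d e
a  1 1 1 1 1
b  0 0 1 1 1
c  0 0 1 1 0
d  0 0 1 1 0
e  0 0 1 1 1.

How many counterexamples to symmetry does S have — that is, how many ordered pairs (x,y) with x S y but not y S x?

Enumerating: (a,b), (a,c), (a,d), (a,e), (b,c), (b,d), (b,e), (e,c), (e,d).

9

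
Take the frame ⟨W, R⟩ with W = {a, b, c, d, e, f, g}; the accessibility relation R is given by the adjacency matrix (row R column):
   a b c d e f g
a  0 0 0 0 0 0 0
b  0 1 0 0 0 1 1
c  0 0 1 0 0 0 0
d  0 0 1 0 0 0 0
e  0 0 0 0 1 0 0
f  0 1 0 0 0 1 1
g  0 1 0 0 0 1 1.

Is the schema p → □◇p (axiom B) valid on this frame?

By correspondence theory, B is valid on a frame iff R is symmetric.
Symmetric: no — d R c but not c R d.

No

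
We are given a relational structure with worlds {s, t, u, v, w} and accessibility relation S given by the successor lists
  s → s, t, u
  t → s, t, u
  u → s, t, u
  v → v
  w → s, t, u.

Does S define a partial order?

Reflexive: no — w is not related to itself.
Transitive: yes — every two-step S-path is closed by a direct edge.
Antisymmetric: no — s S t and t S s with s ≠ t.
So S is not a partial order.

No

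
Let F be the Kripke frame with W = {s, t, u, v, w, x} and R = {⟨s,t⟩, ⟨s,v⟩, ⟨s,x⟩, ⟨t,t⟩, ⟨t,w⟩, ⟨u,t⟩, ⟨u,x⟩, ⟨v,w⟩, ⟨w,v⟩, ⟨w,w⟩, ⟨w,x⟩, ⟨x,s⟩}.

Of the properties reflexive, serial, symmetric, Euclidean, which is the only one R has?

serial

Reflexive: no — s is not related to itself.
Serial: yes — every world has a successor (e.g. s R t).
Symmetric: no — s R t but not t R s.
Euclidean: no — s R t and s R v, but not t R v.
Only serial holds.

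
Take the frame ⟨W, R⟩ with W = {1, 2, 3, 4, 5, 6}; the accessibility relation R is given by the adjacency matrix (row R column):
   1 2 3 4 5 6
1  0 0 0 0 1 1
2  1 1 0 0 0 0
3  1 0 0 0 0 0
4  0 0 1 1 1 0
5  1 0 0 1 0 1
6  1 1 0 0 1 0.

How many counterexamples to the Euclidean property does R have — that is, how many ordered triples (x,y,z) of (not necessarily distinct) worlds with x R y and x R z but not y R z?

Enumerating: (1,5,5), (1,6,6), (2,1,1), (2,1,2), (3,1,1), (4,3,3), (4,3,4), (4,3,5), (4,5,3), (4,5,5), (5,1,1), (5,1,4), … and 9 more.
Total: 21.

21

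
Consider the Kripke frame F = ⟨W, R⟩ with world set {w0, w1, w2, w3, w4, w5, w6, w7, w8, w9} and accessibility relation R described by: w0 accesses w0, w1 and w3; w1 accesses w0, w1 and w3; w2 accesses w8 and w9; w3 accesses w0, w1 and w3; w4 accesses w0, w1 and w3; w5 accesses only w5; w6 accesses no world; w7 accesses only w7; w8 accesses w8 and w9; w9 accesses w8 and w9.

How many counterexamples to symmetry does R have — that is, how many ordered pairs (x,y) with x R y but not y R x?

Enumerating: (w2,w8), (w2,w9), (w4,w0), (w4,w1), (w4,w3).

5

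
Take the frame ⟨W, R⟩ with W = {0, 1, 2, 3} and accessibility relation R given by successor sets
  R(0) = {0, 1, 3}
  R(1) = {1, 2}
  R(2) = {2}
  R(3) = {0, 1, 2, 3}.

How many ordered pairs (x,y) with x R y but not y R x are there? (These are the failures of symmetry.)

4

Enumerating: (0,1), (1,2), (3,1), (3,2).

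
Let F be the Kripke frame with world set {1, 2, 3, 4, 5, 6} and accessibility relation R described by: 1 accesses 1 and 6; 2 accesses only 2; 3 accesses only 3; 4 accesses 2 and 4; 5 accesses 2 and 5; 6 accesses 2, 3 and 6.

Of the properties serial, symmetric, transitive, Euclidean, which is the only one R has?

serial

Serial: yes — every world has a successor (e.g. 1 R 1).
Symmetric: no — 1 R 6 but not 6 R 1.
Transitive: no — 1 R 6 and 6 R 2, but not 1 R 2.
Euclidean: no — 6 R 2 and 6 R 3, but not 2 R 3.
Only serial holds.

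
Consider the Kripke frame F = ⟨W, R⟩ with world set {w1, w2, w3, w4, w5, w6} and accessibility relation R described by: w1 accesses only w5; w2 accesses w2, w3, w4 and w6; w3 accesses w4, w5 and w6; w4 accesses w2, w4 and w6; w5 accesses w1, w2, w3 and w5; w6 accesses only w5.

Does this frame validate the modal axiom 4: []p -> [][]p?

No

By correspondence theory, 4 is valid on a frame iff R is transitive.
Transitive: no — w1 R w5 and w5 R w2, but not w1 R w2.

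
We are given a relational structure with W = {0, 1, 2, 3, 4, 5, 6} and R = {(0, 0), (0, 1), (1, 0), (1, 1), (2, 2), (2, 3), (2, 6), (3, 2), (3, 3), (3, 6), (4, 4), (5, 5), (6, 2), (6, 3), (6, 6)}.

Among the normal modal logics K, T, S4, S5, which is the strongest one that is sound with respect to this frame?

Reflexive (axiom T): yes — every world is R-related to itself.
Transitive (axiom 4): yes — every two-step R-path is closed by a direct edge.
Euclidean (axiom 5): yes — any two successors of a common world are R-related.
So F validates K, T, S4, S5. The strongest is S5.

S5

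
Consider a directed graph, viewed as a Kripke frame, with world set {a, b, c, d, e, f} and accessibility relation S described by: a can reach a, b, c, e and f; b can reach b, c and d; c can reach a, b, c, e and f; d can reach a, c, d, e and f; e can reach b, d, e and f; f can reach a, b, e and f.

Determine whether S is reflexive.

Reflexive: yes — every world is S-related to itself.

Yes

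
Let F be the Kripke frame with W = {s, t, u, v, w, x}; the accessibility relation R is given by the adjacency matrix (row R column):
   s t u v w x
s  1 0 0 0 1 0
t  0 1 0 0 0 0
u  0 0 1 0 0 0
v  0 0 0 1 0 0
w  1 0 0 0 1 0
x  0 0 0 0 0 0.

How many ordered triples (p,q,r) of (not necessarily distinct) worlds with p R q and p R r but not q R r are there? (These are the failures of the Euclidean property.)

0

R is Euclidean; there are no such tuples.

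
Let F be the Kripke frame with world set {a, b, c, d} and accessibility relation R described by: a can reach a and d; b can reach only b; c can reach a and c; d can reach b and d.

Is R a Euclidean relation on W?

No

Euclidean: no — a R d and a R a, but not d R a.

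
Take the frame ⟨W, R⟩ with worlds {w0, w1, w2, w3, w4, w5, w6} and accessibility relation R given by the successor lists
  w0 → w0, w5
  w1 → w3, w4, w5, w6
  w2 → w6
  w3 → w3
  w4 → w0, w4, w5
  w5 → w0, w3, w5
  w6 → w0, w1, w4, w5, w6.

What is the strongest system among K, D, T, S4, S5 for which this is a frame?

Serial (axiom D): yes — every world has a successor (e.g. w0 R w0).
Reflexive (axiom T): no — w1 is not related to itself.
Transitive (axiom 4): no — w0 R w5 and w5 R w3, but not w0 R w3.
Euclidean (axiom 5): no — w1 R w3 and w1 R w4, but not w3 R w4.
So F validates K, D; T would additionally require R to be reflexive. The strongest is D.

D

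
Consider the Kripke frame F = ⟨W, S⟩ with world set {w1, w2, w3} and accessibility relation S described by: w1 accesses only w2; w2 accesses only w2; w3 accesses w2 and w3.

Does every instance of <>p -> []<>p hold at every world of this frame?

Axiom 5 corresponds to the accessibility relation being Euclidean.
Euclidean: no — w3 S w2 and w3 S w3, but not w2 S w3.

No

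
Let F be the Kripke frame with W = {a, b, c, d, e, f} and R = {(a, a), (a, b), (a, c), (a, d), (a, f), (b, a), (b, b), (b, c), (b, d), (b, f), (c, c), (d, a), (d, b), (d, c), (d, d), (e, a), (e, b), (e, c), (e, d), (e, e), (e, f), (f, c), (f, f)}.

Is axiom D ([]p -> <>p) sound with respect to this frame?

Axiom D corresponds to the accessibility relation being serial.
Serial: yes — every world has a successor (e.g. a R a).

Yes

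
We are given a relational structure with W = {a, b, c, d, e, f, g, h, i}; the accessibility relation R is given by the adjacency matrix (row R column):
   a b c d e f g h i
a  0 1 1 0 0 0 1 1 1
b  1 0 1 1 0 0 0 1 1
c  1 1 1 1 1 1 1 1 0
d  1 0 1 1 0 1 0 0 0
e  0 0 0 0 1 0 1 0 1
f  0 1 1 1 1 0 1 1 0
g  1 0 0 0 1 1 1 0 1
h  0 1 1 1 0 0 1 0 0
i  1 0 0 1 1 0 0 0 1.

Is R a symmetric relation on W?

No

Symmetric: no — a R h but not h R a.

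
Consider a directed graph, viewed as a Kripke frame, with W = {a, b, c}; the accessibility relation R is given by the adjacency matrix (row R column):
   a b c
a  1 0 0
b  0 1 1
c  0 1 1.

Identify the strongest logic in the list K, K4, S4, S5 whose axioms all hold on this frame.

Transitive (axiom 4): yes — every two-step R-path is closed by a direct edge.
Reflexive (axiom T): yes — every world is R-related to itself.
Euclidean (axiom 5): yes — any two successors of a common world are R-related.
So F validates K, K4, S4, S5. The strongest is S5.

S5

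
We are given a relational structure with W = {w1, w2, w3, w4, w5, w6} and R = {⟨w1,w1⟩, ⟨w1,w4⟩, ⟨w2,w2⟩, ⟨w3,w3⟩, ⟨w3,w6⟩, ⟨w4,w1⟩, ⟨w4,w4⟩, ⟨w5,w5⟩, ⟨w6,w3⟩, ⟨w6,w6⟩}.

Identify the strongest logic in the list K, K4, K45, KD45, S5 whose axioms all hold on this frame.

S5

Transitive (axiom 4): yes — every two-step R-path is closed by a direct edge.
Euclidean (axiom 5): yes — any two successors of a common world are R-related.
Serial (axiom D): yes — every world has a successor (e.g. w1 R w1).
Reflexive (axiom T): yes — every world is R-related to itself.
So F validates K, K4, K45, KD45, S5. The strongest is S5.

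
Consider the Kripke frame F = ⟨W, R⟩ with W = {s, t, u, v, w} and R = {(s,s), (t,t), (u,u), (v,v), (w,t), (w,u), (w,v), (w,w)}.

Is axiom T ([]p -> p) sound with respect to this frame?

The schema T characterises exactly the reflexive frames.
Reflexive: yes — every world is R-related to itself.

Yes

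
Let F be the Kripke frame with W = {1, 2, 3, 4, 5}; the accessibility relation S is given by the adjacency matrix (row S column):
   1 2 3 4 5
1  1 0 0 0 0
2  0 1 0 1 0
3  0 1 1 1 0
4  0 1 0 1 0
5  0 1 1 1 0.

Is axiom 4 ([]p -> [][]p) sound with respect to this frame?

By correspondence theory, 4 is valid on a frame iff S is transitive.
Transitive: yes — every two-step S-path is closed by a direct edge.

Yes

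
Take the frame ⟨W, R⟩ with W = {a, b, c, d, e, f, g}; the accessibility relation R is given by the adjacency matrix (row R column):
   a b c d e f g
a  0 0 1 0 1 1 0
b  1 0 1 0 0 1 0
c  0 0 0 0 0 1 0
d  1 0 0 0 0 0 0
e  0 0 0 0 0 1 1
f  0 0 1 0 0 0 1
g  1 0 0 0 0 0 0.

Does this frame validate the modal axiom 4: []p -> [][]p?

By correspondence theory, 4 is valid on a frame iff R is transitive.
Transitive: no — a R e and e R g, but not a R g.

No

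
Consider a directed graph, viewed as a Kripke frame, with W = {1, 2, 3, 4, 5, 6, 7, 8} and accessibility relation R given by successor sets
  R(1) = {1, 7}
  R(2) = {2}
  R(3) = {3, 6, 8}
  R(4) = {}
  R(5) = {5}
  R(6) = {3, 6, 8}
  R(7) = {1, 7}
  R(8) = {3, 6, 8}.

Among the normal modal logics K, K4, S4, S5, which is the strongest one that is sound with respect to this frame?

Transitive (axiom 4): yes — every two-step R-path is closed by a direct edge.
Reflexive (axiom T): no — 4 is not related to itself.
Euclidean (axiom 5): yes — any two successors of a common world are R-related.
So F validates K, K4; S4 would additionally require R to be reflexive. The strongest is K4.

K4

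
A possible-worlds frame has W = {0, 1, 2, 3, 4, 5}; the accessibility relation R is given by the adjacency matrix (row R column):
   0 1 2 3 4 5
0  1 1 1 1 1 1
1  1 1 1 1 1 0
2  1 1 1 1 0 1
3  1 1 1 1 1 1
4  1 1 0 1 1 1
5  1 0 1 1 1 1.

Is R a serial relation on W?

Yes

Serial: yes — every world has a successor (e.g. 0 R 0).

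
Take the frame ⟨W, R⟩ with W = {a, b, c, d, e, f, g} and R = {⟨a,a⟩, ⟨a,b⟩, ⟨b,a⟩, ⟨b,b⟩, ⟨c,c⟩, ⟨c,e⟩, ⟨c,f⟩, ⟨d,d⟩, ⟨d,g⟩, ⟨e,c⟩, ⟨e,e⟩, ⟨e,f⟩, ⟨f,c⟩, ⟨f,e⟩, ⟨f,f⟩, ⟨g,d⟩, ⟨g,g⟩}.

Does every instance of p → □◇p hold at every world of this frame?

Yes

Axiom B corresponds to the accessibility relation being symmetric.
Symmetric: yes — every pair in R has its reverse in R.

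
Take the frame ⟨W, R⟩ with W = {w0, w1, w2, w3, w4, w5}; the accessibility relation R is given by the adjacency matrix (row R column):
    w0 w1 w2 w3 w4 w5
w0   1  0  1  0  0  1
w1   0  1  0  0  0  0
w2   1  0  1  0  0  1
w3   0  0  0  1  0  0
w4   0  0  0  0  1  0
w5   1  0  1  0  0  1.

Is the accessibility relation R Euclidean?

Yes

Euclidean: yes — any two successors of a common world are R-related.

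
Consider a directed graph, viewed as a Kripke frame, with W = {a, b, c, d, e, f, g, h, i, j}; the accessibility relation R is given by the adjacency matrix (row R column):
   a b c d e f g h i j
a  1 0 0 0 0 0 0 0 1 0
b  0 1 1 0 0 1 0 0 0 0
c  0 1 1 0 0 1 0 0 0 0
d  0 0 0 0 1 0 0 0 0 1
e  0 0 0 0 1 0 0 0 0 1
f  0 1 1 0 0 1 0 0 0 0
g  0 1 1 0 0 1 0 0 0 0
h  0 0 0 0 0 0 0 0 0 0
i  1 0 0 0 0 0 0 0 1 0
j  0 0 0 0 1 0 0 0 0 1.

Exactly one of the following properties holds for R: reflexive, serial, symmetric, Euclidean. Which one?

Reflexive: no — d is not related to itself.
Serial: no — h has no R-successor.
Symmetric: no — d R e but not e R d.
Euclidean: yes — any two successors of a common world are R-related.
Only Euclidean holds.

Euclidean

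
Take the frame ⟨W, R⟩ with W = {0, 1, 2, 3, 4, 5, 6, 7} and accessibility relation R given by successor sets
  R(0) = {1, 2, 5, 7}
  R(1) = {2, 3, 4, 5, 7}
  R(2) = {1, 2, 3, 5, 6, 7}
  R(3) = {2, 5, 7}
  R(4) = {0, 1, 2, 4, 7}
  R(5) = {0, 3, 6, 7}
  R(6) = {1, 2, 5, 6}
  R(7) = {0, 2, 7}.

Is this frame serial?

Serial: yes — every world has a successor (e.g. 0 R 1).

Yes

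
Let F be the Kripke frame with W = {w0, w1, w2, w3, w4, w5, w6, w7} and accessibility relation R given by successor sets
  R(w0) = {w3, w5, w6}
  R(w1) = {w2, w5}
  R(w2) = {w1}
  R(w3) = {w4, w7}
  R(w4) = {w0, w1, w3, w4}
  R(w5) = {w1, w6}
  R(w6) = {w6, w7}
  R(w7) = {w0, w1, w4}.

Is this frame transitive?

No

Transitive: no — w0 R w3 and w3 R w4, but not w0 R w4.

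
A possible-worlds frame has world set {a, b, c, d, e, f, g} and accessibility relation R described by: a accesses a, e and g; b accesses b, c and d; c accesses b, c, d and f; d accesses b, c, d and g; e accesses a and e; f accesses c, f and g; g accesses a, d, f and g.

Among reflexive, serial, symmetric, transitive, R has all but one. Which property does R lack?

transitive

Reflexive: yes — every world is R-related to itself.
Serial: yes — every world has a successor (e.g. a R a).
Symmetric: yes — every pair in R has its reverse in R.
Transitive: no — a R g and g R d, but not a R d.
Only transitive fails.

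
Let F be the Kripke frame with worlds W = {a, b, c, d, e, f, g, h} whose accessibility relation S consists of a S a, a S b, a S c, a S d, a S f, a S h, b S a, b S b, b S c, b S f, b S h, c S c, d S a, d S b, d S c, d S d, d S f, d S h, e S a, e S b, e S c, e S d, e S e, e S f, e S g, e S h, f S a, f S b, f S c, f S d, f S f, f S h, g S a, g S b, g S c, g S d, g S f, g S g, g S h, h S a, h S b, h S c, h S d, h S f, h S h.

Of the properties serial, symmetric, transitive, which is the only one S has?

Serial: yes — every world has a successor (e.g. a S a).
Symmetric: no — a S c but not c S a.
Transitive: no — b S a and a S d, but not b S d.
Only serial holds.

serial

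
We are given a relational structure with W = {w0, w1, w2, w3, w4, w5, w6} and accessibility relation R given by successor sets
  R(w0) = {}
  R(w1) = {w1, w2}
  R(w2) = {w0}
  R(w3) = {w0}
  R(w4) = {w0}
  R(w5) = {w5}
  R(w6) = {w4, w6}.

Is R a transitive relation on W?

No

Transitive: no — w1 R w2 and w2 R w0, but not w1 R w0.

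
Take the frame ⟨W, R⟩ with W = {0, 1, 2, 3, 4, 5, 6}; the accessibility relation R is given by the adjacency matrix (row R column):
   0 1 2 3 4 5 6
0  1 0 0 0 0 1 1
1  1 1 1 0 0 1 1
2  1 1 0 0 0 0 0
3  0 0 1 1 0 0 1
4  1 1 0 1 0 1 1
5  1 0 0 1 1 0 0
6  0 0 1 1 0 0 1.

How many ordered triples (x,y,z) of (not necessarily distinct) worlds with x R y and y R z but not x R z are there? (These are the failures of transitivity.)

27

Enumerating: (0,5,3), (0,5,4), (0,6,2), (0,6,3), (1,5,3), (1,5,4), (1,6,3), (2,0,5), (2,0,6), (2,1,2), (2,1,5), (2,1,6), … and 15 more.
Total: 27.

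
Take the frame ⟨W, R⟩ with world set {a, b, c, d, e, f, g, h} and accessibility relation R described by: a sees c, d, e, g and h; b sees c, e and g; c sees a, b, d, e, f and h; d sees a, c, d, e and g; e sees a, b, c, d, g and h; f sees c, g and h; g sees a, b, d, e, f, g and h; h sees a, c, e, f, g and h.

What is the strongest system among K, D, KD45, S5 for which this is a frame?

Serial (axiom D): yes — every world has a successor (e.g. a R c).
Euclidean (axiom 5): no — a R c and a R g, but not c R g.
Transitive (axiom 4): no — a R c and c R b, but not a R b.
Reflexive (axiom T): no — a is not related to itself.
So F validates K, D; KD45 would additionally require R to be Euclidean and transitive. The strongest is D.

D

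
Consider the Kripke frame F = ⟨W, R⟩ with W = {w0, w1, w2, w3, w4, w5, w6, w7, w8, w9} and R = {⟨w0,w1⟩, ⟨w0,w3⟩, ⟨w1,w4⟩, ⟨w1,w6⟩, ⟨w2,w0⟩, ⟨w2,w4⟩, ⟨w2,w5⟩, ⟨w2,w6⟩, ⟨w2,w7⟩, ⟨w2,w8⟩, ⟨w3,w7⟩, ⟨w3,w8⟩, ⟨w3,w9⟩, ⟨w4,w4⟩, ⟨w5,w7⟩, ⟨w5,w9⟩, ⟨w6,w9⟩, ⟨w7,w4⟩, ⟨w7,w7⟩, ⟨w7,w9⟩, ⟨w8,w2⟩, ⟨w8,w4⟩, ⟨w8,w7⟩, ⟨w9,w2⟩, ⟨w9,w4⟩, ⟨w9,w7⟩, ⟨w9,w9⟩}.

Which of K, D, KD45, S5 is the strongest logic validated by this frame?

Serial (axiom D): yes — every world has a successor (e.g. w0 R w1).
Euclidean (axiom 5): no — w0 R w1 and w0 R w3, but not w1 R w3.
Transitive (axiom 4): no — w0 R w1 and w1 R w4, but not w0 R w4.
Reflexive (axiom T): no — w0 is not related to itself.
So F validates K, D; KD45 would additionally require R to be Euclidean and transitive. The strongest is D.

D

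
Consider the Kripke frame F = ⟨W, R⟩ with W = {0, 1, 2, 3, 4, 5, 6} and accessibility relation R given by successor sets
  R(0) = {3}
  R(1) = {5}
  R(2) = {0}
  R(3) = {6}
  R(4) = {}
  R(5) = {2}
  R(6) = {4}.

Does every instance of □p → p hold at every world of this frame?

The schema T characterises exactly the reflexive frames.
Reflexive: no — 0 is not related to itself.

No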